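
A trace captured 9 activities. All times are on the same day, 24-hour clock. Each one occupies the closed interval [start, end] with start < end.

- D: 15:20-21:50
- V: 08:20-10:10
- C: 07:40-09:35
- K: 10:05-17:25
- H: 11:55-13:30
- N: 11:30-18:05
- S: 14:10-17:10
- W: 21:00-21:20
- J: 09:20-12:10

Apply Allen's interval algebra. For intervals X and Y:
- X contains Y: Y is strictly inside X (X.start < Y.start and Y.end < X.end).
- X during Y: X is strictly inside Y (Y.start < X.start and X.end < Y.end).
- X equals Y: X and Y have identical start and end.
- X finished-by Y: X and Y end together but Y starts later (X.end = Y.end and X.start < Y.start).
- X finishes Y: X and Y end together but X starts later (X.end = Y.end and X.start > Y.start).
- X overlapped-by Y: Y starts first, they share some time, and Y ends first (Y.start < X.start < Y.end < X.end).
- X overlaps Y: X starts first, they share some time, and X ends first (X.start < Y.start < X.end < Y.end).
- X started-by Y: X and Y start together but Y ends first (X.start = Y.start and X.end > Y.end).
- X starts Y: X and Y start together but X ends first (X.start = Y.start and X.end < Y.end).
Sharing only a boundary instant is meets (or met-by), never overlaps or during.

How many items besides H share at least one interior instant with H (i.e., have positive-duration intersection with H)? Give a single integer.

Target H = [11:55, 13:30].
C [07:40, 09:35] → before → no.
D [15:20, 21:50] → after → no.
J [09:20, 12:10] → overlaps → counts.
K [10:05, 17:25] → contains → counts.
N [11:30, 18:05] → contains → counts.
S [14:10, 17:10] → after → no.
V [08:20, 10:10] → before → no.
W [21:00, 21:20] → after → no.
Total: 3.

3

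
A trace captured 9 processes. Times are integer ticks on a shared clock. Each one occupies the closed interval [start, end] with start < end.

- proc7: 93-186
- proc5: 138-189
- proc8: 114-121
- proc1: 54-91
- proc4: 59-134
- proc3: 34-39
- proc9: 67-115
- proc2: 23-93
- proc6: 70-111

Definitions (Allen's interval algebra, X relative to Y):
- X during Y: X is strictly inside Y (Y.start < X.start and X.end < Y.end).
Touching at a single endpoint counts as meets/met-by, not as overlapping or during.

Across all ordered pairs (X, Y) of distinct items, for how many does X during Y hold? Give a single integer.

Checking all 72 ordered pairs for relation 'during'; matching pairs in alphabetical order:
(proc1, proc2): proc1 during proc2 ✓
(proc3, proc2): proc3 during proc2 ✓
(proc6, proc4): proc6 during proc4 ✓
(proc6, proc9): proc6 during proc9 ✓
(proc8, proc4): proc8 during proc4 ✓
(proc8, proc7): proc8 during proc7 ✓
(proc9, proc4): proc9 during proc4 ✓
Count: 7.

7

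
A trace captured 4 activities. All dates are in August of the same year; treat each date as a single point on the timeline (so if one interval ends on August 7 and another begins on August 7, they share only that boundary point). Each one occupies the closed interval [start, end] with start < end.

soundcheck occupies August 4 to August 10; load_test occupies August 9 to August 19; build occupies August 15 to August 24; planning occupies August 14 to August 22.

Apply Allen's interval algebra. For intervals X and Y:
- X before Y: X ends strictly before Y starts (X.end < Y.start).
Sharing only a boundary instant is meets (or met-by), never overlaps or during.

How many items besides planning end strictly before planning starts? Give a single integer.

1

Target planning = [August 14, August 22].
build [August 15, August 24] → overlapped-by → no.
load_test [August 9, August 19] → overlaps → no.
soundcheck [August 4, August 10] → before → counts.
Total: 1.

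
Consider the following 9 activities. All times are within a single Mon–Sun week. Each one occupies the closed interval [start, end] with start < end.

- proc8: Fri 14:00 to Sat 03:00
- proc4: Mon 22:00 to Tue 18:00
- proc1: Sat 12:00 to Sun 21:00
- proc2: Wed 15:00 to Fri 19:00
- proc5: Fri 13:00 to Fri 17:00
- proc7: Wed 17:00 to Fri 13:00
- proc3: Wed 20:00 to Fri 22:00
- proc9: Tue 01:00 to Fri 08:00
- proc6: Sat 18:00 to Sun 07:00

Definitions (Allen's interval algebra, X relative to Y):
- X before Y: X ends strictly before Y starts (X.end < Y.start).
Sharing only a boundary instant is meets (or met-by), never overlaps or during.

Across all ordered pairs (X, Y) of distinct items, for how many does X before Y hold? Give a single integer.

Checking all 72 ordered pairs for relation 'before'; matching pairs in alphabetical order:
(proc2, proc1): proc2 before proc1 ✓
(proc2, proc6): proc2 before proc6 ✓
(proc3, proc1): proc3 before proc1 ✓
(proc3, proc6): proc3 before proc6 ✓
(proc4, proc1): proc4 before proc1 ✓
(proc4, proc2): proc4 before proc2 ✓
(proc4, proc3): proc4 before proc3 ✓
(proc4, proc5): proc4 before proc5 ✓
(proc4, proc6): proc4 before proc6 ✓
(proc4, proc7): proc4 before proc7 ✓
(proc4, proc8): proc4 before proc8 ✓
(proc5, proc1): proc5 before proc1 ✓
(proc5, proc6): proc5 before proc6 ✓
(proc7, proc1): proc7 before proc1 ✓
(proc7, proc6): proc7 before proc6 ✓
(proc7, proc8): proc7 before proc8 ✓
(proc8, proc1): proc8 before proc1 ✓
(proc8, proc6): proc8 before proc6 ✓
(proc9, proc1): proc9 before proc1 ✓
(proc9, proc5): proc9 before proc5 ✓
(proc9, proc6): proc9 before proc6 ✓
(proc9, proc8): proc9 before proc8 ✓
Count: 22.

22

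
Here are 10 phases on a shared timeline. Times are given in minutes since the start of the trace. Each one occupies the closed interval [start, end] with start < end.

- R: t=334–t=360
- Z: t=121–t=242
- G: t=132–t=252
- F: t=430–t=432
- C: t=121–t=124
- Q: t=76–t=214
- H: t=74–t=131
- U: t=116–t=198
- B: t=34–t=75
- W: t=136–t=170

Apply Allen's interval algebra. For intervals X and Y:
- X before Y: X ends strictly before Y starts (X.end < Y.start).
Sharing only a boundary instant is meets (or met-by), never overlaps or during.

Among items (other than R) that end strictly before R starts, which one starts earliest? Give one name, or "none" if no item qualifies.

B

Target R = [t=334, t=360].
B [t=34, t=75] → before → candidate.
C [t=121, t=124] → before → candidate.
F [t=430, t=432] → after → excluded.
G [t=132, t=252] → before → candidate.
H [t=74, t=131] → before → candidate.
Q [t=76, t=214] → before → candidate.
U [t=116, t=198] → before → candidate.
W [t=136, t=170] → before → candidate.
Z [t=121, t=242] → before → candidate.
Among candidates, earliest start is t=34 → B.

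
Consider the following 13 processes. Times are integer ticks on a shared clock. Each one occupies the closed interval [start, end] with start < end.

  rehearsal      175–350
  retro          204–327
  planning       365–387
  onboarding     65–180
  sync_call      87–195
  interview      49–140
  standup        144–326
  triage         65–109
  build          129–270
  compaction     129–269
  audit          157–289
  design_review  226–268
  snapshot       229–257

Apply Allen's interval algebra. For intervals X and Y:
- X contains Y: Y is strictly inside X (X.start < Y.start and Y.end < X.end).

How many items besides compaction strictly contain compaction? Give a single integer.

Target compaction = [129, 269].
audit [157, 289] → overlapped-by → no.
build [129, 270] → started-by → no.
design_review [226, 268] → during → no.
interview [49, 140] → overlaps → no.
onboarding [65, 180] → overlaps → no.
planning [365, 387] → after → no.
rehearsal [175, 350] → overlapped-by → no.
retro [204, 327] → overlapped-by → no.
snapshot [229, 257] → during → no.
standup [144, 326] → overlapped-by → no.
sync_call [87, 195] → overlaps → no.
triage [65, 109] → before → no.
Total: 0.

0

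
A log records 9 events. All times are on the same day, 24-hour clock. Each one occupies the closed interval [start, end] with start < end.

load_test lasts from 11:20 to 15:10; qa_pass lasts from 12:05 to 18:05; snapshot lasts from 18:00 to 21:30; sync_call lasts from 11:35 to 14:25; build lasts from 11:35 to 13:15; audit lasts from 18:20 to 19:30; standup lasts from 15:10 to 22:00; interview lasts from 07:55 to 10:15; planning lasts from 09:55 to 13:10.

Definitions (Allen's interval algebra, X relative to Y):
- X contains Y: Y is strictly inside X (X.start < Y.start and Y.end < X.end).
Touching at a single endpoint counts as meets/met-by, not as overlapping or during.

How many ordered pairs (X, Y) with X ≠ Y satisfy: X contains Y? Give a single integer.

Checking all 72 ordered pairs for relation 'contains'; matching pairs in alphabetical order:
(load_test, build): load_test contains build ✓
(load_test, sync_call): load_test contains sync_call ✓
(snapshot, audit): snapshot contains audit ✓
(standup, audit): standup contains audit ✓
(standup, snapshot): standup contains snapshot ✓
Count: 5.

5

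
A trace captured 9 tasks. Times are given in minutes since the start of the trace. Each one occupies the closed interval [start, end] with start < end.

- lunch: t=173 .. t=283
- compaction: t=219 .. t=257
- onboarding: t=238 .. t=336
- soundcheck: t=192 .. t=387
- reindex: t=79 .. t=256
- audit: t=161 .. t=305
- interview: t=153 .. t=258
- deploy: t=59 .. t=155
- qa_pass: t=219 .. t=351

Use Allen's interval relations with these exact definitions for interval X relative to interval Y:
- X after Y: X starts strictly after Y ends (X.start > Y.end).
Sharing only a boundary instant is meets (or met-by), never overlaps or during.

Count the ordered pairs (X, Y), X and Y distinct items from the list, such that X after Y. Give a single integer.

6

Checking all 72 ordered pairs for relation 'after'; matching pairs in alphabetical order:
(audit, deploy): audit after deploy ✓
(compaction, deploy): compaction after deploy ✓
(lunch, deploy): lunch after deploy ✓
(onboarding, deploy): onboarding after deploy ✓
(qa_pass, deploy): qa_pass after deploy ✓
(soundcheck, deploy): soundcheck after deploy ✓
Count: 6.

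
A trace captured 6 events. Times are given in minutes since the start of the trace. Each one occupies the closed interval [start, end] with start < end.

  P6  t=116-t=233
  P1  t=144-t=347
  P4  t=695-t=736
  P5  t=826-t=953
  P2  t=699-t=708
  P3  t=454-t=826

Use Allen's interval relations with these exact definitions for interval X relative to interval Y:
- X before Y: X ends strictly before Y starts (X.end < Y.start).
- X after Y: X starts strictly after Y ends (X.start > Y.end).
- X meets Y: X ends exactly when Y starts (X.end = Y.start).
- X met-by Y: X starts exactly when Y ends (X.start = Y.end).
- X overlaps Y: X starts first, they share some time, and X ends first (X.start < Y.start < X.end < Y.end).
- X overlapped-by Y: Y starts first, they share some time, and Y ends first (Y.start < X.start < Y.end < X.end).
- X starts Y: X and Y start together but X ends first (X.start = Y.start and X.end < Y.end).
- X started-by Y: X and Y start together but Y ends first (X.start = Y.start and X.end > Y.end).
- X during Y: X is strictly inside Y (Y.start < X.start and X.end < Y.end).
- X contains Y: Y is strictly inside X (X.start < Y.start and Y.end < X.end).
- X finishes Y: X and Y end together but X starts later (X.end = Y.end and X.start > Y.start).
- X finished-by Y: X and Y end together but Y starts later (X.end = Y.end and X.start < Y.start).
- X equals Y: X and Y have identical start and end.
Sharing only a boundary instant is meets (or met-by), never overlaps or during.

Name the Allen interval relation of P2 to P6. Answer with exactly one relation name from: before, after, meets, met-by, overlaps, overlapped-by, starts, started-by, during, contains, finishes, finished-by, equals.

P2 = [t=699, t=708]; P6 = [t=116, t=233].
Compare endpoints: P2.start > P6.start, P2.start > P6.end, P2.end > P6.start, P2.end > P6.end.
That pattern is 'after'.

after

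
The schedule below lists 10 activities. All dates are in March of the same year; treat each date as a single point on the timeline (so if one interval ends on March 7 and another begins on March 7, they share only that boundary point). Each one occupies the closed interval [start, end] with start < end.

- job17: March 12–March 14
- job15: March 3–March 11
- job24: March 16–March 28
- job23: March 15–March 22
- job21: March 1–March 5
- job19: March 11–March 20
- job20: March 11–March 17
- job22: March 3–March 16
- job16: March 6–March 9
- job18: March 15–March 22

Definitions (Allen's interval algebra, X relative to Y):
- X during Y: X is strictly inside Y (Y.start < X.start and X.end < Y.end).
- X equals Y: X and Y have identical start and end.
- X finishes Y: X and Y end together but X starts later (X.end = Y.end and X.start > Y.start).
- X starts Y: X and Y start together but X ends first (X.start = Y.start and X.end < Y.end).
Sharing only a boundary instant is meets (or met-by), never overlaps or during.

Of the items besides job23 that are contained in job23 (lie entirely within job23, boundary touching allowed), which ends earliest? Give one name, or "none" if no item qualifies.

job18

Target job23 = [March 15, March 22].
job15 [March 3, March 11] → before → excluded.
job16 [March 6, March 9] → before → excluded.
job17 [March 12, March 14] → before → excluded.
job18 [March 15, March 22] → equals → candidate.
job19 [March 11, March 20] → overlaps → excluded.
job20 [March 11, March 17] → overlaps → excluded.
job21 [March 1, March 5] → before → excluded.
job22 [March 3, March 16] → overlaps → excluded.
job24 [March 16, March 28] → overlapped-by → excluded.
Among candidates, earliest end is March 22 → job18.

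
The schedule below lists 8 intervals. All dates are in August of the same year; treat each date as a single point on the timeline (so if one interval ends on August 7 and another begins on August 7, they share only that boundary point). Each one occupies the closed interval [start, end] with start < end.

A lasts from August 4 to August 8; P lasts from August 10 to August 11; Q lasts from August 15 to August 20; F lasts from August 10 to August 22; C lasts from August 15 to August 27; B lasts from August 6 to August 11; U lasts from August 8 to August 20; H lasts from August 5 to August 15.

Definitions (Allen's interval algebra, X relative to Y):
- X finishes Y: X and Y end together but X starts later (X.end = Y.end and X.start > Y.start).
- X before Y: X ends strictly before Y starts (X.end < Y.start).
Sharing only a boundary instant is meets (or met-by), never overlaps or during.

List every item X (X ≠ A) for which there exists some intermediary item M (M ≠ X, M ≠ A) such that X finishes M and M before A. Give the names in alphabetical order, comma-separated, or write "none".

Target A = [August 4, August 8].
Intermediaries M with M before A: none.
Union: none.

none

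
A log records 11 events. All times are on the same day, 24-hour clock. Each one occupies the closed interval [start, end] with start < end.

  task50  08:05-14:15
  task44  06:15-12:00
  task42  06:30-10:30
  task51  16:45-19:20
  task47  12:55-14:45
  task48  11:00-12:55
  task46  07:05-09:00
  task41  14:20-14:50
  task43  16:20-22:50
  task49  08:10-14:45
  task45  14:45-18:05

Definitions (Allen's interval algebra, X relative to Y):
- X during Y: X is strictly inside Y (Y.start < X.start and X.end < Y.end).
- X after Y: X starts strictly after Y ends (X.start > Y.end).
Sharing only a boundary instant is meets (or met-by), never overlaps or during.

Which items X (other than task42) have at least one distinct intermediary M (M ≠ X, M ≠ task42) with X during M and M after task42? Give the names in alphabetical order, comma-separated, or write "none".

Target task42 = [06:30, 10:30].
Intermediaries M with M after task42: task41, task43, task45, task47, task48, task51.
Via task41 — items with X during task41: none.
Via task43 — items with X during task43: task51.
Via task45 — items with X during task45: none.
Via task47 — items with X during task47: none.
Via task48 — items with X during task48: none.
Via task51 — items with X during task51: none.
Union: task51.

task51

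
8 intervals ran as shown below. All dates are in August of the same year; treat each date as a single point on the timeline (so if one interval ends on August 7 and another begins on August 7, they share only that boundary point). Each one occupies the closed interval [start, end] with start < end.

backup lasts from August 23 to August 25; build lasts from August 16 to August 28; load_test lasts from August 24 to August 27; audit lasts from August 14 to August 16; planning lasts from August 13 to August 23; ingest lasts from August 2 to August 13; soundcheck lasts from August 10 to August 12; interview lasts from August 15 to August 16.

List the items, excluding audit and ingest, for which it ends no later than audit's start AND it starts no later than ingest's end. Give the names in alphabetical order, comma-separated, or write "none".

Conditions: its end is no later than audit's start (X.end <= August 14) AND its start is no later than ingest's end (X.start <= August 13).
backup: end August 25 <= August 14? ✗; start August 23 <= August 13? ✗ → no.
build: end August 28 <= August 14? ✗; start August 16 <= August 13? ✗ → no.
interview: end August 16 <= August 14? ✗; start August 15 <= August 13? ✗ → no.
load_test: end August 27 <= August 14? ✗; start August 24 <= August 13? ✗ → no.
planning: end August 23 <= August 14? ✗; start August 13 <= August 13? ✓ → no.
soundcheck: end August 12 <= August 14? ✓; start August 10 <= August 13? ✓ → yes.
Result: soundcheck.

soundcheck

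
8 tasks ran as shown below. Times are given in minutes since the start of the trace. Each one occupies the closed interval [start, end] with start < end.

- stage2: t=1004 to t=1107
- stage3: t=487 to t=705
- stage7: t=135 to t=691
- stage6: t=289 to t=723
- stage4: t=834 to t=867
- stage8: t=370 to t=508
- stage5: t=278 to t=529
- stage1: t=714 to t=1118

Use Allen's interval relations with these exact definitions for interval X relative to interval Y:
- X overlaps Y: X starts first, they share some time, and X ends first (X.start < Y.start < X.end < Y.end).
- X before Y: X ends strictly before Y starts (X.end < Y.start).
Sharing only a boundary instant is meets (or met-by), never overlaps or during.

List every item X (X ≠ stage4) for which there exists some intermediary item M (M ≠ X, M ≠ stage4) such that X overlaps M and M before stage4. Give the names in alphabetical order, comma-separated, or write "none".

stage5, stage7, stage8

Target stage4 = [t=834, t=867].
Intermediaries M with M before stage4: stage3, stage5, stage6, stage7, stage8.
Via stage3 — items with X overlaps stage3: stage5, stage7, stage8.
Via stage5 — items with X overlaps stage5: none.
Via stage6 — items with X overlaps stage6: stage5, stage7.
Via stage7 — items with X overlaps stage7: none.
Via stage8 — items with X overlaps stage8: none.
Union: stage5, stage7, stage8.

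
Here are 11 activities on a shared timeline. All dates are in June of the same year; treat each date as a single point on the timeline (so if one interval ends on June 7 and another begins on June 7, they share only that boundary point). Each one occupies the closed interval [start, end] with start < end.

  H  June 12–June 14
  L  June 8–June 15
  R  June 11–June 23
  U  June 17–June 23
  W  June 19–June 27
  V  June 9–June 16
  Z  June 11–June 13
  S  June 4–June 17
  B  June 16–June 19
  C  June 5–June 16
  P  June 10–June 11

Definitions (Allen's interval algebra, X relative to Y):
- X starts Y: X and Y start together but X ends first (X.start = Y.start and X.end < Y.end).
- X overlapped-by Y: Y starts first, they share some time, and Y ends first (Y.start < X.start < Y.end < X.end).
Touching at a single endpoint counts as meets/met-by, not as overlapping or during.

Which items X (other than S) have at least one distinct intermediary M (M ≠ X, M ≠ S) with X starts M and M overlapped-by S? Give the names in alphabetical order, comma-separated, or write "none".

Target S = [June 4, June 17].
Intermediaries M with M overlapped-by S: B, R.
Via B — items with X starts B: none.
Via R — items with X starts R: Z.
Union: Z.

Z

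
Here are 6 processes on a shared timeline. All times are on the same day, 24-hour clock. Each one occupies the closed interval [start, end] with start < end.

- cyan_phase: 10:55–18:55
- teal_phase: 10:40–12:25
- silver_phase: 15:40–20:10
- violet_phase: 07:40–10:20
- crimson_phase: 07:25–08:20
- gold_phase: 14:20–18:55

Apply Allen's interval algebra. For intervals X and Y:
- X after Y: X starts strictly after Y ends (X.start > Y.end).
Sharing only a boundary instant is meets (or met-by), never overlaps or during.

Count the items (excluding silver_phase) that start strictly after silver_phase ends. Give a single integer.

Target silver_phase = [15:40, 20:10].
crimson_phase [07:25, 08:20] → before → no.
cyan_phase [10:55, 18:55] → overlaps → no.
gold_phase [14:20, 18:55] → overlaps → no.
teal_phase [10:40, 12:25] → before → no.
violet_phase [07:40, 10:20] → before → no.
Total: 0.

0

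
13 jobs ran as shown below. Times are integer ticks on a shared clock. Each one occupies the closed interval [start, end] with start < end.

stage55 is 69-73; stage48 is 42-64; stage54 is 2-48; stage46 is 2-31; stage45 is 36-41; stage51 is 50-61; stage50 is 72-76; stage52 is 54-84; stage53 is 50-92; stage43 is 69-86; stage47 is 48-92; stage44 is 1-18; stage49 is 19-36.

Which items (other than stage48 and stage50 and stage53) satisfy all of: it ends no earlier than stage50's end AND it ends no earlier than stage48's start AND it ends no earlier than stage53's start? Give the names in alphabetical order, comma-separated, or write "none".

stage43, stage47, stage52

Conditions: its end is no earlier than stage50's end (X.end >= 76) AND its end is no earlier than stage48's start (X.end >= 42) AND its end is no earlier than stage53's start (X.end >= 50).
stage43: end 86 >= 76? ✓; end 86 >= 42? ✓; end 86 >= 50? ✓ → yes.
stage44: end 18 >= 76? ✗; end 18 >= 42? ✗; end 18 >= 50? ✗ → no.
stage45: end 41 >= 76? ✗; end 41 >= 42? ✗; end 41 >= 50? ✗ → no.
stage46: end 31 >= 76? ✗; end 31 >= 42? ✗; end 31 >= 50? ✗ → no.
stage47: end 92 >= 76? ✓; end 92 >= 42? ✓; end 92 >= 50? ✓ → yes.
stage49: end 36 >= 76? ✗; end 36 >= 42? ✗; end 36 >= 50? ✗ → no.
stage51: end 61 >= 76? ✗; end 61 >= 42? ✓; end 61 >= 50? ✓ → no.
stage52: end 84 >= 76? ✓; end 84 >= 42? ✓; end 84 >= 50? ✓ → yes.
stage54: end 48 >= 76? ✗; end 48 >= 42? ✓; end 48 >= 50? ✗ → no.
stage55: end 73 >= 76? ✗; end 73 >= 42? ✓; end 73 >= 50? ✓ → no.
Result: stage43, stage47, stage52.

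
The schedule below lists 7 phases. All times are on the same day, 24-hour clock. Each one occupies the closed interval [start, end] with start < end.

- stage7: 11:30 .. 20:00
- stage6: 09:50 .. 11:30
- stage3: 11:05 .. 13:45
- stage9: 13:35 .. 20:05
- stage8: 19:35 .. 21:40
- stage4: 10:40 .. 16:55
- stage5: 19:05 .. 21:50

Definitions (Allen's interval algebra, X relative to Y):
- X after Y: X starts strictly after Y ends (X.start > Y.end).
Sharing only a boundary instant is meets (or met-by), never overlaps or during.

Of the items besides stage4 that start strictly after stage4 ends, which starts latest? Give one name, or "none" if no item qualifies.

Target stage4 = [10:40, 16:55].
stage3 [11:05, 13:45] → during → excluded.
stage5 [19:05, 21:50] → after → candidate.
stage6 [09:50, 11:30] → overlaps → excluded.
stage7 [11:30, 20:00] → overlapped-by → excluded.
stage8 [19:35, 21:40] → after → candidate.
stage9 [13:35, 20:05] → overlapped-by → excluded.
Among candidates, latest start is 19:35 → stage8.

stage8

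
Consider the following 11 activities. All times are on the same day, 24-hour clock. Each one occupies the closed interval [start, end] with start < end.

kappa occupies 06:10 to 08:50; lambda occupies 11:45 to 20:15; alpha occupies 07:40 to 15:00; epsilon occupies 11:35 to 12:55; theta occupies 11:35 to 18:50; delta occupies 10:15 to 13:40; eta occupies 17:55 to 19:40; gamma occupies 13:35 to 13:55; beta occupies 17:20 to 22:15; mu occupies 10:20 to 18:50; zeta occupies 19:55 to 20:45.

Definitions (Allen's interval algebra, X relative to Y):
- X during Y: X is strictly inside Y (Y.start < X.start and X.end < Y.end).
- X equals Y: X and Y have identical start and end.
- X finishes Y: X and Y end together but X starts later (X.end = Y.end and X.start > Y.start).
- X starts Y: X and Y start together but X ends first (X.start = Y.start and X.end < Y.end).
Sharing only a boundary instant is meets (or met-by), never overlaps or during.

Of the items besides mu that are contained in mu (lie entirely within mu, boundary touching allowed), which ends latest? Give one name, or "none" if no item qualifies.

theta

Target mu = [10:20, 18:50].
alpha [07:40, 15:00] → overlaps → excluded.
beta [17:20, 22:15] → overlapped-by → excluded.
delta [10:15, 13:40] → overlaps → excluded.
epsilon [11:35, 12:55] → during → candidate.
eta [17:55, 19:40] → overlapped-by → excluded.
gamma [13:35, 13:55] → during → candidate.
kappa [06:10, 08:50] → before → excluded.
lambda [11:45, 20:15] → overlapped-by → excluded.
theta [11:35, 18:50] → finishes → candidate.
zeta [19:55, 20:45] → after → excluded.
Among candidates, latest end is 18:50 → theta.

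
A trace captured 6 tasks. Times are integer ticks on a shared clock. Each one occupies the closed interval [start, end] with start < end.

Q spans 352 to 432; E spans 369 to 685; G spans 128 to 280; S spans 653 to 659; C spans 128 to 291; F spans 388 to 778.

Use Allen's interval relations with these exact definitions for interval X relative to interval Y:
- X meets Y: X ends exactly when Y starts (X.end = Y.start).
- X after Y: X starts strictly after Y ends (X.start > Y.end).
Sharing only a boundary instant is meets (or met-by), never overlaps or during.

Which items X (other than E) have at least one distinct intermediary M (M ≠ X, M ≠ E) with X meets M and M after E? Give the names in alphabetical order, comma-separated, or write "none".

none

Target E = [369, 685].
Intermediaries M with M after E: none.
Union: none.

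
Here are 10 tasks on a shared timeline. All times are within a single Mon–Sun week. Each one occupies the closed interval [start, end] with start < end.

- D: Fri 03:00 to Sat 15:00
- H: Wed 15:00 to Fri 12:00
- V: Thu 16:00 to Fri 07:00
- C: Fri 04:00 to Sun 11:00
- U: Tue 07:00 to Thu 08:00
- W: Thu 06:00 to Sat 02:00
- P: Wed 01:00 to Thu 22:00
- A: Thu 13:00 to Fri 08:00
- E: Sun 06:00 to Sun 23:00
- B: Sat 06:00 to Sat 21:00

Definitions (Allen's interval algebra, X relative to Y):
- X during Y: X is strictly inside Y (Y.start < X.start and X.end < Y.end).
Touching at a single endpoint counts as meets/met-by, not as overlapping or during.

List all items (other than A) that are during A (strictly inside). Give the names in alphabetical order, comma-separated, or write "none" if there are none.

V

Target A = [Thu 13:00, Fri 08:00].
B [Sat 06:00, Sat 21:00] → after → no.
C [Fri 04:00, Sun 11:00] → overlapped-by → no.
D [Fri 03:00, Sat 15:00] → overlapped-by → no.
E [Sun 06:00, Sun 23:00] → after → no.
H [Wed 15:00, Fri 12:00] → contains → no.
P [Wed 01:00, Thu 22:00] → overlaps → no.
U [Tue 07:00, Thu 08:00] → before → no.
V [Thu 16:00, Fri 07:00] → during → yes.
W [Thu 06:00, Sat 02:00] → contains → no.
Result: V.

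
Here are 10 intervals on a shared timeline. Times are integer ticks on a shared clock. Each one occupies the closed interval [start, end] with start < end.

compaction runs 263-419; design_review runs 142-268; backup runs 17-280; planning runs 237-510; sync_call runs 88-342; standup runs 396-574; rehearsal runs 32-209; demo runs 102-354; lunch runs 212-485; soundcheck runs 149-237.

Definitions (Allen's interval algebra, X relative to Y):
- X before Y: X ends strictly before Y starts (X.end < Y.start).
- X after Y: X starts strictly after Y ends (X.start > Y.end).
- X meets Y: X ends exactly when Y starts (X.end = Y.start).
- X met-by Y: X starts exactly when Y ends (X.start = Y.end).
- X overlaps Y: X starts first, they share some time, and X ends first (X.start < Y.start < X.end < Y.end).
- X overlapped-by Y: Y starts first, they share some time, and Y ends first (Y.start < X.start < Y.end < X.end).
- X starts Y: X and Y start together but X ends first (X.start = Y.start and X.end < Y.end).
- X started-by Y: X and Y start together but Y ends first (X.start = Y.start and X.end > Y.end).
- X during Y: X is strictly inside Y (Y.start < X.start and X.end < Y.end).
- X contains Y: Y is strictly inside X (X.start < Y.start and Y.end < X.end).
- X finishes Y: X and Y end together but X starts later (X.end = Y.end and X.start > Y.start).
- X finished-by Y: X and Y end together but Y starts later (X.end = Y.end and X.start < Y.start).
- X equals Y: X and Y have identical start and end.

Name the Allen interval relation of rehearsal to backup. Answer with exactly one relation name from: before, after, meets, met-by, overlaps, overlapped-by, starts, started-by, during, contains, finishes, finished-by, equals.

rehearsal = [32, 209]; backup = [17, 280].
Compare endpoints: rehearsal.start > backup.start, rehearsal.start < backup.end, rehearsal.end > backup.start, rehearsal.end < backup.end.
That pattern is 'during'.

during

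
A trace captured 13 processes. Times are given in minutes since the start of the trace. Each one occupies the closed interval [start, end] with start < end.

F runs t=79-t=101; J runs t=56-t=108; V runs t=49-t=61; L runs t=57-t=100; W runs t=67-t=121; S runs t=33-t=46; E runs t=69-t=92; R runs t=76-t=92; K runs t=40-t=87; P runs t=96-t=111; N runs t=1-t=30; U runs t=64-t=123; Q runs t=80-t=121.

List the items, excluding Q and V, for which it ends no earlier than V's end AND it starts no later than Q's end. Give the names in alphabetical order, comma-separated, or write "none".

Conditions: its end is no earlier than V's end (X.end >= t=61) AND its start is no later than Q's end (X.start <= t=121).
E: end t=92 >= t=61? ✓; start t=69 <= t=121? ✓ → yes.
F: end t=101 >= t=61? ✓; start t=79 <= t=121? ✓ → yes.
J: end t=108 >= t=61? ✓; start t=56 <= t=121? ✓ → yes.
K: end t=87 >= t=61? ✓; start t=40 <= t=121? ✓ → yes.
L: end t=100 >= t=61? ✓; start t=57 <= t=121? ✓ → yes.
N: end t=30 >= t=61? ✗; start t=1 <= t=121? ✓ → no.
P: end t=111 >= t=61? ✓; start t=96 <= t=121? ✓ → yes.
R: end t=92 >= t=61? ✓; start t=76 <= t=121? ✓ → yes.
S: end t=46 >= t=61? ✗; start t=33 <= t=121? ✓ → no.
U: end t=123 >= t=61? ✓; start t=64 <= t=121? ✓ → yes.
W: end t=121 >= t=61? ✓; start t=67 <= t=121? ✓ → yes.
Result: E, F, J, K, L, P, R, U, W.

E, F, J, K, L, P, R, U, W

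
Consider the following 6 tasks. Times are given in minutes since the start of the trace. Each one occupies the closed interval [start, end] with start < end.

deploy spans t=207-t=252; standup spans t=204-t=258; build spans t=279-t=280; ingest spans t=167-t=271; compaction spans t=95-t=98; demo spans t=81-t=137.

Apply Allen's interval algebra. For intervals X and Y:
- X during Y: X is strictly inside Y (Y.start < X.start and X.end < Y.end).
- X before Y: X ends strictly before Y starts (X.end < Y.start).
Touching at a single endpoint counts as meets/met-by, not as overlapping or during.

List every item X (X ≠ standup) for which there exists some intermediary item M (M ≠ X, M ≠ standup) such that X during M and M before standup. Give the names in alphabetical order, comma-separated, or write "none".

compaction

Target standup = [t=204, t=258].
Intermediaries M with M before standup: compaction, demo.
Via compaction — items with X during compaction: none.
Via demo — items with X during demo: compaction.
Union: compaction.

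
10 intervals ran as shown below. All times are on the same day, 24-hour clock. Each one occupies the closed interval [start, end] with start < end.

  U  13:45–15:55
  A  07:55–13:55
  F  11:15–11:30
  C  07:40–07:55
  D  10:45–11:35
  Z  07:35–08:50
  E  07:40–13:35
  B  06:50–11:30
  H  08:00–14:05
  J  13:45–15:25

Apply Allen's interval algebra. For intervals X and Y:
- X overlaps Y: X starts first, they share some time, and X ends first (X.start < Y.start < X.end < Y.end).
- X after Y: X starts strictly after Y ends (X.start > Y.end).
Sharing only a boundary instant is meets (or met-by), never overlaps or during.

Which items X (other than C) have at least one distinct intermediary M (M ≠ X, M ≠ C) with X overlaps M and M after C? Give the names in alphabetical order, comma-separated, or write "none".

Target C = [07:40, 07:55].
Intermediaries M with M after C: D, F, H, J, U.
Via D — items with X overlaps D: B.
Via F — items with X overlaps F: none.
Via H — items with X overlaps H: A, B, E, Z.
Via J — items with X overlaps J: A, H.
Via U — items with X overlaps U: A, H.
Union: A, B, E, H, Z.

A, B, E, H, Z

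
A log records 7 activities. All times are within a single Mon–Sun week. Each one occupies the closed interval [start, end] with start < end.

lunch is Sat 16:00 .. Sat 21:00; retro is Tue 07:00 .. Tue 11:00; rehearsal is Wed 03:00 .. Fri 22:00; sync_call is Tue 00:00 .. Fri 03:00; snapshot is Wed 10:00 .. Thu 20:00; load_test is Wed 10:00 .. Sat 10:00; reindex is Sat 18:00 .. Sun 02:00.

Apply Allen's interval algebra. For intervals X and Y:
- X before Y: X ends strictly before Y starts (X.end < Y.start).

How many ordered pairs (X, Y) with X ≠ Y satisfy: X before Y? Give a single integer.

Checking all 42 ordered pairs for relation 'before'; matching pairs in alphabetical order:
(load_test, lunch): load_test before lunch ✓
(load_test, reindex): load_test before reindex ✓
(rehearsal, lunch): rehearsal before lunch ✓
(rehearsal, reindex): rehearsal before reindex ✓
(retro, load_test): retro before load_test ✓
(retro, lunch): retro before lunch ✓
(retro, rehearsal): retro before rehearsal ✓
(retro, reindex): retro before reindex ✓
(retro, snapshot): retro before snapshot ✓
(snapshot, lunch): snapshot before lunch ✓
(snapshot, reindex): snapshot before reindex ✓
(sync_call, lunch): sync_call before lunch ✓
(sync_call, reindex): sync_call before reindex ✓
Count: 13.

13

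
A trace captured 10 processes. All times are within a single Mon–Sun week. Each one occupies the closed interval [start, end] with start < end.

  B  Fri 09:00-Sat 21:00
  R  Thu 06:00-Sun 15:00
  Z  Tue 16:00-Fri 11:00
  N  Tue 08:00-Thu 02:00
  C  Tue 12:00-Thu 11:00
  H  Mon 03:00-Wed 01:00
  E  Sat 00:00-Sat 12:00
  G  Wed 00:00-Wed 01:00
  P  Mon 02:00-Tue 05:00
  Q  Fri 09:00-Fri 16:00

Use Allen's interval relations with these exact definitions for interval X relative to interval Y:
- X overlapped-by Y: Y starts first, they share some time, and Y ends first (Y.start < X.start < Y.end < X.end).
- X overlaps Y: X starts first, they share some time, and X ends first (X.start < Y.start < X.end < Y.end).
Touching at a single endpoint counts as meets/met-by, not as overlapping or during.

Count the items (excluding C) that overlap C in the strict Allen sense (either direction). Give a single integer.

4

Target C = [Tue 12:00, Thu 11:00].
B [Fri 09:00, Sat 21:00] → after → no.
E [Sat 00:00, Sat 12:00] → after → no.
G [Wed 00:00, Wed 01:00] → during → no.
H [Mon 03:00, Wed 01:00] → overlaps → counts.
N [Tue 08:00, Thu 02:00] → overlaps → counts.
P [Mon 02:00, Tue 05:00] → before → no.
Q [Fri 09:00, Fri 16:00] → after → no.
R [Thu 06:00, Sun 15:00] → overlapped-by → counts.
Z [Tue 16:00, Fri 11:00] → overlapped-by → counts.
Total: 4.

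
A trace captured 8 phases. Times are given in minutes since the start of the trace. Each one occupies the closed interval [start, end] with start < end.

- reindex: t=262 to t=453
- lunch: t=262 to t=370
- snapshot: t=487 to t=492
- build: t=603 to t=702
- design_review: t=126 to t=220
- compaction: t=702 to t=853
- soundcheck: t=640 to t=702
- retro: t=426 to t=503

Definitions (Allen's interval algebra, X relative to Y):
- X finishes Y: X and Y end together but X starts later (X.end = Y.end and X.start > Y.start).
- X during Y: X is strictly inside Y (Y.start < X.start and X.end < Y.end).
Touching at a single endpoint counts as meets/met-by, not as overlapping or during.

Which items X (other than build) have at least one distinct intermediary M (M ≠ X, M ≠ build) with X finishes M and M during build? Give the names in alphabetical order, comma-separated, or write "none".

Target build = [t=603, t=702].
Intermediaries M with M during build: none.
Union: none.

none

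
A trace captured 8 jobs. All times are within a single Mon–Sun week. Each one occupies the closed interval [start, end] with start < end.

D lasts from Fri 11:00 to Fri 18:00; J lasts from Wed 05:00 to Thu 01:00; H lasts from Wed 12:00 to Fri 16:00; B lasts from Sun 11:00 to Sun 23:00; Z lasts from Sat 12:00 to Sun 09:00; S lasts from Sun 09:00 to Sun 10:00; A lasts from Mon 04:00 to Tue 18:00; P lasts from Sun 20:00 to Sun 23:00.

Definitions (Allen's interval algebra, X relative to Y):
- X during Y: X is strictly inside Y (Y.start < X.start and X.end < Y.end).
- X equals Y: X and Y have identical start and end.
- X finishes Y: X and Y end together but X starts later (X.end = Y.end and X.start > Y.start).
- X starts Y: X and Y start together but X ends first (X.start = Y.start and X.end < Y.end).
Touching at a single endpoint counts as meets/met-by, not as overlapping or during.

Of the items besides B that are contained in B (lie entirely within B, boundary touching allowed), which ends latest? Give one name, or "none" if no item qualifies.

P

Target B = [Sun 11:00, Sun 23:00].
A [Mon 04:00, Tue 18:00] → before → excluded.
D [Fri 11:00, Fri 18:00] → before → excluded.
H [Wed 12:00, Fri 16:00] → before → excluded.
J [Wed 05:00, Thu 01:00] → before → excluded.
P [Sun 20:00, Sun 23:00] → finishes → candidate.
S [Sun 09:00, Sun 10:00] → before → excluded.
Z [Sat 12:00, Sun 09:00] → before → excluded.
Among candidates, latest end is Sun 23:00 → P.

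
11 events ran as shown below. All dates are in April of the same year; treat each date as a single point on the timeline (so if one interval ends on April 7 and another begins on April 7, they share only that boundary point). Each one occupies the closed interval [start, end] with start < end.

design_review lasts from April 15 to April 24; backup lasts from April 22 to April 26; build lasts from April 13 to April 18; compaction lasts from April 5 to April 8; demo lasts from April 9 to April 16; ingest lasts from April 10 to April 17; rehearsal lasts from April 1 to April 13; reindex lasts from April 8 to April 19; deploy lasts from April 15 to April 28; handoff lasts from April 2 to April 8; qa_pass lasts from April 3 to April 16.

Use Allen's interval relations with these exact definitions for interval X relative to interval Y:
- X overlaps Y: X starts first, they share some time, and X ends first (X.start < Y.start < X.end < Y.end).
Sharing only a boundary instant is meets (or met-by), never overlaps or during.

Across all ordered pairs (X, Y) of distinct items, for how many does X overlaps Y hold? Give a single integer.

22

Checking all 110 ordered pairs for relation 'overlaps'; matching pairs in alphabetical order:
(build, deploy): build overlaps deploy ✓
(build, design_review): build overlaps design_review ✓
(demo, build): demo overlaps build ✓
(demo, deploy): demo overlaps deploy ✓
(demo, design_review): demo overlaps design_review ✓
(demo, ingest): demo overlaps ingest ✓
(design_review, backup): design_review overlaps backup ✓
(handoff, qa_pass): handoff overlaps qa_pass ✓
(ingest, build): ingest overlaps build ✓
(ingest, deploy): ingest overlaps deploy ✓
(ingest, design_review): ingest overlaps design_review ✓
(qa_pass, build): qa_pass overlaps build ✓
(qa_pass, deploy): qa_pass overlaps deploy ✓
(qa_pass, design_review): qa_pass overlaps design_review ✓
(qa_pass, ingest): qa_pass overlaps ingest ✓
(qa_pass, reindex): qa_pass overlaps reindex ✓
(rehearsal, demo): rehearsal overlaps demo ✓
(rehearsal, ingest): rehearsal overlaps ingest ✓
(rehearsal, qa_pass): rehearsal overlaps qa_pass ✓
(rehearsal, reindex): rehearsal overlaps reindex ✓
(reindex, deploy): reindex overlaps deploy ✓
(reindex, design_review): reindex overlaps design_review ✓
Count: 22.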